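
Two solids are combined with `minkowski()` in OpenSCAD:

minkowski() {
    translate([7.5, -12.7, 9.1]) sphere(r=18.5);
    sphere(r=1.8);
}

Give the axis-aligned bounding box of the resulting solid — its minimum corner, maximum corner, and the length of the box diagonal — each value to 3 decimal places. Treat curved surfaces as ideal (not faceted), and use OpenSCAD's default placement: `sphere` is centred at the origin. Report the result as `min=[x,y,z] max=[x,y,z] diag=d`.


min=[-12.800,-33.000,-11.200] max=[27.800,7.600,29.400] diag=70.321

A = translate([7.5, -12.7, 9.1]) sphere(r=18.5) → bbox [-11,-31.2,-9.4] .. [26,5.8,27.6]
B = sphere(r=1.8) → bbox [-1.8,-1.8,-1.8] .. [1.8,1.8,1.8]
lo = A.lo+B.lo = [-11-1.8, -31.2-1.8, -9.4-1.8] = [-12.800,-33.000,-11.200]
hi = A.hi+B.hi = [26+1.8, 5.8+1.8, 27.6+1.8] = [27.800,7.600,29.400]
diag = √(40.6²+40.6²+40.6²) = √4945.08 = 70.321


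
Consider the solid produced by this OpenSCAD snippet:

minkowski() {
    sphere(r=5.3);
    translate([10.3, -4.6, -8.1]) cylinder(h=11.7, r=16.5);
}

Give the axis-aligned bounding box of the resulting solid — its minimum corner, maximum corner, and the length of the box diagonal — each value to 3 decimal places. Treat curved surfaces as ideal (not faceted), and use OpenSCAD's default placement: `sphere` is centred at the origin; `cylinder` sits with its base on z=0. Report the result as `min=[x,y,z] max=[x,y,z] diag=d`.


min=[-11.500,-26.400,-13.400] max=[32.100,17.200,8.900] diag=65.568

A = translate([10.3, -4.6, -8.1]) cylinder(h=11.7, r=16.5) → bbox [-6.2,-21.1,-8.1] .. [26.8,11.9,3.6]
B = sphere(r=5.3) → bbox [-5.3,-5.3,-5.3] .. [5.3,5.3,5.3]
lo = A.lo+B.lo = [-6.2-5.3, -21.1-5.3, -8.1-5.3] = [-11.500,-26.400,-13.400]
hi = A.hi+B.hi = [26.8+5.3, 11.9+5.3, 3.6+5.3] = [32.100,17.200,8.900]
diag = √(43.6²+43.6²+22.3²) = √4299.21 = 65.568


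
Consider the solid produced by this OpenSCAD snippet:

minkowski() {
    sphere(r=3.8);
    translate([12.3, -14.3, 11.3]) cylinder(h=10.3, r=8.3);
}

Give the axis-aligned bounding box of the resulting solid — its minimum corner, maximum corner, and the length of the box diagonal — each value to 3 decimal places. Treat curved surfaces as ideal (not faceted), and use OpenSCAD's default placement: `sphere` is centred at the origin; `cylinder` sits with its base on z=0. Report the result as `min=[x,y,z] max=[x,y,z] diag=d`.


min=[0.200,-26.400,7.500] max=[24.400,-2.200,25.400] diag=38.622

A = translate([12.3, -14.3, 11.3]) cylinder(h=10.3, r=8.3) → bbox [4,-22.6,11.3] .. [20.6,-6,21.6]
B = sphere(r=3.8) → bbox [-3.8,-3.8,-3.8] .. [3.8,3.8,3.8]
lo = A.lo+B.lo = [4-3.8, -22.6-3.8, 11.3-3.8] = [0.200,-26.400,7.500]
hi = A.hi+B.hi = [20.6+3.8, -6+3.8, 21.6+3.8] = [24.400,-2.200,25.400]
diag = √(24.2²+24.2²+17.9²) = √1491.69 = 38.622


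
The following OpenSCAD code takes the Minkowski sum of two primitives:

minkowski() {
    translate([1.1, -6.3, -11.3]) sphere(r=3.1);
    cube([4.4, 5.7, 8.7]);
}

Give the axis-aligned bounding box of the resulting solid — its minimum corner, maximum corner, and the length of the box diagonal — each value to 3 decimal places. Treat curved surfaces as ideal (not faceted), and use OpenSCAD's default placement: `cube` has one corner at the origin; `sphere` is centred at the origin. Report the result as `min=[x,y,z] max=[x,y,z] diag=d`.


min=[-2.000,-9.400,-14.400] max=[8.600,2.500,0.500] diag=21.817

A = translate([1.1, -6.3, -11.3]) sphere(r=3.1) → bbox [-2,-9.4,-14.4] .. [4.2,-3.2,-8.2]
B = cube([4.4, 5.7, 8.7]) → bbox [0,0,0] .. [4.4,5.7,8.7]
lo = A.lo+B.lo = [-2+0, -9.4+0, -14.4+0] = [-2.000,-9.400,-14.400]
hi = A.hi+B.hi = [4.2+4.4, -3.2+5.7, -8.2+8.7] = [8.600,2.500,0.500]
diag = √(10.6²+11.9²+14.9²) = √475.98 = 21.817


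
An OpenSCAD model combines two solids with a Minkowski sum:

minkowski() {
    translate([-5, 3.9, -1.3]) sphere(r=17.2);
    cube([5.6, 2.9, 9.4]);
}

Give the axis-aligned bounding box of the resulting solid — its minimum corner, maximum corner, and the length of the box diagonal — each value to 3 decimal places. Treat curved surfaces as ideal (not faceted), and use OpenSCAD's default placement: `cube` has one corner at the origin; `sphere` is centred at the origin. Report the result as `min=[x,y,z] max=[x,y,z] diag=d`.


min=[-22.200,-13.300,-18.500] max=[17.800,24.000,25.300] diag=70.069

A = translate([-5, 3.9, -1.3]) sphere(r=17.2) → bbox [-22.2,-13.3,-18.5] .. [12.2,21.1,15.9]
B = cube([5.6, 2.9, 9.4]) → bbox [0,0,0] .. [5.6,2.9,9.4]
lo = A.lo+B.lo = [-22.2+0, -13.3+0, -18.5+0] = [-22.200,-13.300,-18.500]
hi = A.hi+B.hi = [12.2+5.6, 21.1+2.9, 15.9+9.4] = [17.800,24.000,25.300]
diag = √(40²+37.3²+43.8²) = √4909.73 = 70.069


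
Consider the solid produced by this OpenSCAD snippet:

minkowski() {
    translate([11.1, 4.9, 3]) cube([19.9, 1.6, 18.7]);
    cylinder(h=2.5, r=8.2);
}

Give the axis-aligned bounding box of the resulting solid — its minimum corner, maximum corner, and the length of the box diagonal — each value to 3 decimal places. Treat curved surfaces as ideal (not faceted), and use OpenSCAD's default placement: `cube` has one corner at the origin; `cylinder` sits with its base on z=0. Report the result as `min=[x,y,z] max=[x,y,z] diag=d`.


min=[2.900,-3.300,3.000] max=[39.200,14.700,24.200] diag=45.729

A = translate([11.1, 4.9, 3]) cube([19.9, 1.6, 18.7]) → bbox [11.1,4.9,3] .. [31,6.5,21.7]
B = cylinder(h=2.5, r=8.2) → bbox [-8.2,-8.2,0] .. [8.2,8.2,2.5]
lo = A.lo+B.lo = [11.1-8.2, 4.9-8.2, 3+0] = [2.900,-3.300,3.000]
hi = A.hi+B.hi = [31+8.2, 6.5+8.2, 21.7+2.5] = [39.200,14.700,24.200]
diag = √(36.3²+18²+21.2²) = √2091.13 = 45.729


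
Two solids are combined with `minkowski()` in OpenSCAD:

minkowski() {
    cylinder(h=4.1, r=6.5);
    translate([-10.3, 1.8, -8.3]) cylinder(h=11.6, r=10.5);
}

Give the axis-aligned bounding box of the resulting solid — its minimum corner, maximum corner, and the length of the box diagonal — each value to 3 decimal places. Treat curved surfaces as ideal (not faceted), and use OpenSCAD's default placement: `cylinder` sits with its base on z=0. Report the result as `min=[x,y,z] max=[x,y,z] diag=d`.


min=[-27.300,-15.200,-8.300] max=[6.700,18.800,7.400] diag=50.582

A = translate([-10.3, 1.8, -8.3]) cylinder(h=11.6, r=10.5) → bbox [-20.8,-8.7,-8.3] .. [0.2,12.3,3.3]
B = cylinder(h=4.1, r=6.5) → bbox [-6.5,-6.5,0] .. [6.5,6.5,4.1]
lo = A.lo+B.lo = [-20.8-6.5, -8.7-6.5, -8.3+0] = [-27.300,-15.200,-8.300]
hi = A.hi+B.hi = [0.2+6.5, 12.3+6.5, 3.3+4.1] = [6.700,18.800,7.400]
diag = √(34²+34²+15.7²) = √2558.49 = 50.582


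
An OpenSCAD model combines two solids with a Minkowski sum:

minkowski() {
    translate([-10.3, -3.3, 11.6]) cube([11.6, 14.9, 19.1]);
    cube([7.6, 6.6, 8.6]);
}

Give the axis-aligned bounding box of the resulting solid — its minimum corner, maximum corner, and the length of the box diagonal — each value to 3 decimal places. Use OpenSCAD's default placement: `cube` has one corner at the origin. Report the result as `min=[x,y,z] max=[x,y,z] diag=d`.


min=[-10.300,-3.300,11.600] max=[8.900,18.200,39.300] diag=39.977

A = translate([-10.3, -3.3, 11.6]) cube([11.6, 14.9, 19.1]) → bbox [-10.3,-3.3,11.6] .. [1.3,11.6,30.7]
B = cube([7.6, 6.6, 8.6]) → bbox [0,0,0] .. [7.6,6.6,8.6]
lo = A.lo+B.lo = [-10.3+0, -3.3+0, 11.6+0] = [-10.300,-3.300,11.600]
hi = A.hi+B.hi = [1.3+7.6, 11.6+6.6, 30.7+8.6] = [8.900,18.200,39.300]
diag = √(19.2²+21.5²+27.7²) = √1598.18 = 39.977


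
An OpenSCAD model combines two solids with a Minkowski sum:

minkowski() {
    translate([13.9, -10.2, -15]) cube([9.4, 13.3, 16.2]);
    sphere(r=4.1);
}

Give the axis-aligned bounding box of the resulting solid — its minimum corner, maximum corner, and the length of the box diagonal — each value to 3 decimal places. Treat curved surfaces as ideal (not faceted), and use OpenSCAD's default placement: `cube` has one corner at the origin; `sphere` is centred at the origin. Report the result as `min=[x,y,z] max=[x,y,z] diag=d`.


min=[9.800,-14.300,-19.100] max=[27.400,7.200,5.300] diag=36.978

A = translate([13.9, -10.2, -15]) cube([9.4, 13.3, 16.2]) → bbox [13.9,-10.2,-15] .. [23.3,3.1,1.2]
B = sphere(r=4.1) → bbox [-4.1,-4.1,-4.1] .. [4.1,4.1,4.1]
lo = A.lo+B.lo = [13.9-4.1, -10.2-4.1, -15-4.1] = [9.800,-14.300,-19.100]
hi = A.hi+B.hi = [23.3+4.1, 3.1+4.1, 1.2+4.1] = [27.400,7.200,5.300]
diag = √(17.6²+21.5²+24.4²) = √1367.37 = 36.978


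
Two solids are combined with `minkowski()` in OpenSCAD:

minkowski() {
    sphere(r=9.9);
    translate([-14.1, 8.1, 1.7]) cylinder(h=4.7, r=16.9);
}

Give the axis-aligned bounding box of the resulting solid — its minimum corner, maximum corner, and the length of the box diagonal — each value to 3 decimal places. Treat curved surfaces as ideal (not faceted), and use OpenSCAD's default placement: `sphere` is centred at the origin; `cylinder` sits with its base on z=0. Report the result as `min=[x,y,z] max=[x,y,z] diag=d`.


min=[-40.900,-18.700,-8.200] max=[12.700,34.900,16.300] diag=79.663

A = translate([-14.1, 8.1, 1.7]) cylinder(h=4.7, r=16.9) → bbox [-31,-8.8,1.7] .. [2.8,25,6.4]
B = sphere(r=9.9) → bbox [-9.9,-9.9,-9.9] .. [9.9,9.9,9.9]
lo = A.lo+B.lo = [-31-9.9, -8.8-9.9, 1.7-9.9] = [-40.900,-18.700,-8.200]
hi = A.hi+B.hi = [2.8+9.9, 25+9.9, 6.4+9.9] = [12.700,34.900,16.300]
diag = √(53.6²+53.6²+24.5²) = √6346.17 = 79.663


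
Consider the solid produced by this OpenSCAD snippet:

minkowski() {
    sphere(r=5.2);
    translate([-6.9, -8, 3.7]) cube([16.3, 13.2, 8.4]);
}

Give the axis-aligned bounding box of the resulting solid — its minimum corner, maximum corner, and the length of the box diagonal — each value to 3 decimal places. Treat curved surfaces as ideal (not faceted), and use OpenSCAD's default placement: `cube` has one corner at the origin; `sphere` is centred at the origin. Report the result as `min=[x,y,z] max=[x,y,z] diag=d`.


A = translate([-6.9, -8, 3.7]) cube([16.3, 13.2, 8.4]) → bbox [-6.9,-8,3.7] .. [9.4,5.2,12.1]
B = sphere(r=5.2) → bbox [-5.2,-5.2,-5.2] .. [5.2,5.2,5.2]
lo = A.lo+B.lo = [-6.9-5.2, -8-5.2, 3.7-5.2] = [-12.100,-13.200,-1.500]
hi = A.hi+B.hi = [9.4+5.2, 5.2+5.2, 12.1+5.2] = [14.600,10.400,17.300]
diag = √(26.7²+23.6²+18.8²) = √1623.29 = 40.290

min=[-12.100,-13.200,-1.500] max=[14.600,10.400,17.300] diag=40.290


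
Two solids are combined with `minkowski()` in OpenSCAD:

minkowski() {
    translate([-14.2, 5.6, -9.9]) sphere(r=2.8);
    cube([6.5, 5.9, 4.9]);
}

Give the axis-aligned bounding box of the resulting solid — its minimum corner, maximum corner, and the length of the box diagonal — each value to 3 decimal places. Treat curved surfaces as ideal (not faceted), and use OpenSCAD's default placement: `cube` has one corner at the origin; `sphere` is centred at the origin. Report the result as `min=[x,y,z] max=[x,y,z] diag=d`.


min=[-17.000,2.800,-12.700] max=[-4.900,14.300,-2.200] diag=19.721

A = translate([-14.2, 5.6, -9.9]) sphere(r=2.8) → bbox [-17,2.8,-12.7] .. [-11.4,8.4,-7.1]
B = cube([6.5, 5.9, 4.9]) → bbox [0,0,0] .. [6.5,5.9,4.9]
lo = A.lo+B.lo = [-17+0, 2.8+0, -12.7+0] = [-17.000,2.800,-12.700]
hi = A.hi+B.hi = [-11.4+6.5, 8.4+5.9, -7.1+4.9] = [-4.900,14.300,-2.200]
diag = √(12.1²+11.5²+10.5²) = √388.91 = 19.721


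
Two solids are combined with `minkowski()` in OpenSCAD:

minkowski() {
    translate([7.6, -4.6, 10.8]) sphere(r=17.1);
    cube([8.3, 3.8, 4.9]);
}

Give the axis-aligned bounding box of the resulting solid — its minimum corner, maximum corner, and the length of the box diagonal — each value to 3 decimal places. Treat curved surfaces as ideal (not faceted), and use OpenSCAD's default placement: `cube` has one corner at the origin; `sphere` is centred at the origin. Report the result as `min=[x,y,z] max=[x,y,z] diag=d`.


min=[-9.500,-21.700,-6.300] max=[33.000,16.300,32.800] diag=69.131

A = translate([7.6, -4.6, 10.8]) sphere(r=17.1) → bbox [-9.5,-21.7,-6.3] .. [24.7,12.5,27.9]
B = cube([8.3, 3.8, 4.9]) → bbox [0,0,0] .. [8.3,3.8,4.9]
lo = A.lo+B.lo = [-9.5+0, -21.7+0, -6.3+0] = [-9.500,-21.700,-6.300]
hi = A.hi+B.hi = [24.7+8.3, 12.5+3.8, 27.9+4.9] = [33.000,16.300,32.800]
diag = √(42.5²+38²+39.1²) = √4779.06 = 69.131


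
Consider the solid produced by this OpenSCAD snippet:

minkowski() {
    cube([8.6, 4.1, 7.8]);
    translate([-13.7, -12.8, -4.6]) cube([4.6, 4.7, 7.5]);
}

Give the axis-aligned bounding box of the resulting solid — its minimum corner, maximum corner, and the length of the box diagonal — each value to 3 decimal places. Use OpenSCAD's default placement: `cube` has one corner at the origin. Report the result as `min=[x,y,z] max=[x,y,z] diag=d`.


A = translate([-13.7, -12.8, -4.6]) cube([4.6, 4.7, 7.5]) → bbox [-13.7,-12.8,-4.6] .. [-9.1,-8.1,2.9]
B = cube([8.6, 4.1, 7.8]) → bbox [0,0,0] .. [8.6,4.1,7.8]
lo = A.lo+B.lo = [-13.7+0, -12.8+0, -4.6+0] = [-13.700,-12.800,-4.600]
hi = A.hi+B.hi = [-9.1+8.6, -8.1+4.1, 2.9+7.8] = [-0.500,-4.000,10.700]
diag = √(13.2²+8.8²+15.3²) = √485.77 = 22.040

min=[-13.700,-12.800,-4.600] max=[-0.500,-4.000,10.700] diag=22.040


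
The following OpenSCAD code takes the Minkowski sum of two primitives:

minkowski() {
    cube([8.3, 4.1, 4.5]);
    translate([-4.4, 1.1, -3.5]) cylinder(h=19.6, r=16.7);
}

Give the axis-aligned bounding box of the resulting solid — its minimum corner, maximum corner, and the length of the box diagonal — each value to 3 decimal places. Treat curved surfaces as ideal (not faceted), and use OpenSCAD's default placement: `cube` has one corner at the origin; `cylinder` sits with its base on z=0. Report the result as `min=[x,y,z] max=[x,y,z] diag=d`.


A = translate([-4.4, 1.1, -3.5]) cylinder(h=19.6, r=16.7) → bbox [-21.1,-15.6,-3.5] .. [12.3,17.8,16.1]
B = cube([8.3, 4.1, 4.5]) → bbox [0,0,0] .. [8.3,4.1,4.5]
lo = A.lo+B.lo = [-21.1+0, -15.6+0, -3.5+0] = [-21.100,-15.600,-3.500]
hi = A.hi+B.hi = [12.3+8.3, 17.8+4.1, 16.1+4.5] = [20.600,21.900,20.600]
diag = √(41.7²+37.5²+24.1²) = √3725.95 = 61.041

min=[-21.100,-15.600,-3.500] max=[20.600,21.900,20.600] diag=61.041


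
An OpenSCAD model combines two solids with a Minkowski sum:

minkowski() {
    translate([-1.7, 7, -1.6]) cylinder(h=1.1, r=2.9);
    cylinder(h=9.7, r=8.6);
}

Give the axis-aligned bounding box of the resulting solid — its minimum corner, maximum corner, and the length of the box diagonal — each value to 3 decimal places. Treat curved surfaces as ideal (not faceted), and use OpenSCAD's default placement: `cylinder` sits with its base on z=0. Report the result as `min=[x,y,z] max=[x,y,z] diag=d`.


A = translate([-1.7, 7, -1.6]) cylinder(h=1.1, r=2.9) → bbox [-4.6,4.1,-1.6] .. [1.2,9.9,-0.5]
B = cylinder(h=9.7, r=8.6) → bbox [-8.6,-8.6,0] .. [8.6,8.6,9.7]
lo = A.lo+B.lo = [-4.6-8.6, 4.1-8.6, -1.6+0] = [-13.200,-4.500,-1.600]
hi = A.hi+B.hi = [1.2+8.6, 9.9+8.6, -0.5+9.7] = [9.800,18.500,9.200]
diag = √(23²+23²+10.8²) = √1174.64 = 34.273

min=[-13.200,-4.500,-1.600] max=[9.800,18.500,9.200] diag=34.273


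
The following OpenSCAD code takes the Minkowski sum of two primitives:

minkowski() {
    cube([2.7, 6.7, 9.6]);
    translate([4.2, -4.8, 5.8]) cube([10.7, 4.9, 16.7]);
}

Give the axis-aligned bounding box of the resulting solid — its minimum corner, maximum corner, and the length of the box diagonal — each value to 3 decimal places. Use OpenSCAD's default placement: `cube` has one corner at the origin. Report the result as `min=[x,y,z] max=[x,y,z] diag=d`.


A = translate([4.2, -4.8, 5.8]) cube([10.7, 4.9, 16.7]) → bbox [4.2,-4.8,5.8] .. [14.9,0.1,22.5]
B = cube([2.7, 6.7, 9.6]) → bbox [0,0,0] .. [2.7,6.7,9.6]
lo = A.lo+B.lo = [4.2+0, -4.8+0, 5.8+0] = [4.200,-4.800,5.800]
hi = A.hi+B.hi = [14.9+2.7, 0.1+6.7, 22.5+9.6] = [17.600,6.800,32.100]
diag = √(13.4²+11.6²+26.3²) = √1005.81 = 31.715

min=[4.200,-4.800,5.800] max=[17.600,6.800,32.100] diag=31.715


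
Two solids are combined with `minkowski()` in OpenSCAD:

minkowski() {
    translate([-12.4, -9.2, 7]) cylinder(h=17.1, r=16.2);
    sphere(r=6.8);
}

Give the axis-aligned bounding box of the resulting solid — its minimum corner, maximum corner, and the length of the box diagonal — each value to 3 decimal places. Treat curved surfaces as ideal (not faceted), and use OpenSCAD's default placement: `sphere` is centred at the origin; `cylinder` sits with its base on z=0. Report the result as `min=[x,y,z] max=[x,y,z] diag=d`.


min=[-35.400,-32.200,0.200] max=[10.600,13.800,30.900] diag=71.934

A = translate([-12.4, -9.2, 7]) cylinder(h=17.1, r=16.2) → bbox [-28.6,-25.4,7] .. [3.8,7,24.1]
B = sphere(r=6.8) → bbox [-6.8,-6.8,-6.8] .. [6.8,6.8,6.8]
lo = A.lo+B.lo = [-28.6-6.8, -25.4-6.8, 7-6.8] = [-35.400,-32.200,0.200]
hi = A.hi+B.hi = [3.8+6.8, 7+6.8, 24.1+6.8] = [10.600,13.800,30.900]
diag = √(46²+46²+30.7²) = √5174.49 = 71.934


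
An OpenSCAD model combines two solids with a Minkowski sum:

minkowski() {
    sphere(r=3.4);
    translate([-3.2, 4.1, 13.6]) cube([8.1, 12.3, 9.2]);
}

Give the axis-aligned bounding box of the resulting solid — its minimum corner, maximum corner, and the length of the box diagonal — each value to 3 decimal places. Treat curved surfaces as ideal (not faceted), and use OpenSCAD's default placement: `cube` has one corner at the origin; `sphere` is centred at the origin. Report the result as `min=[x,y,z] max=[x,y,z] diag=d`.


min=[-6.600,0.700,10.200] max=[8.300,19.800,26.200] diag=29.031

A = translate([-3.2, 4.1, 13.6]) cube([8.1, 12.3, 9.2]) → bbox [-3.2,4.1,13.6] .. [4.9,16.4,22.8]
B = sphere(r=3.4) → bbox [-3.4,-3.4,-3.4] .. [3.4,3.4,3.4]
lo = A.lo+B.lo = [-3.2-3.4, 4.1-3.4, 13.6-3.4] = [-6.600,0.700,10.200]
hi = A.hi+B.hi = [4.9+3.4, 16.4+3.4, 22.8+3.4] = [8.300,19.800,26.200]
diag = √(14.9²+19.1²+16²) = √842.82 = 29.031


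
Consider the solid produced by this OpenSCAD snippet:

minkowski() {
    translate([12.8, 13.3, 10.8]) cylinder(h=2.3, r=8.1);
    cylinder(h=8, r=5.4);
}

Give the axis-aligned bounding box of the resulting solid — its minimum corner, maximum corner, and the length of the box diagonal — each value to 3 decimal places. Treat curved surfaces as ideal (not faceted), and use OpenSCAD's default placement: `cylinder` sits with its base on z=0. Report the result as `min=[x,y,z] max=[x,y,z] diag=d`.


A = translate([12.8, 13.3, 10.8]) cylinder(h=2.3, r=8.1) → bbox [4.7,5.2,10.8] .. [20.9,21.4,13.1]
B = cylinder(h=8, r=5.4) → bbox [-5.4,-5.4,0] .. [5.4,5.4,8]
lo = A.lo+B.lo = [4.7-5.4, 5.2-5.4, 10.8+0] = [-0.700,-0.200,10.800]
hi = A.hi+B.hi = [20.9+5.4, 21.4+5.4, 13.1+8] = [26.300,26.800,21.100]
diag = √(27²+27²+10.3²) = √1564.09 = 39.549

min=[-0.700,-0.200,10.800] max=[26.300,26.800,21.100] diag=39.549


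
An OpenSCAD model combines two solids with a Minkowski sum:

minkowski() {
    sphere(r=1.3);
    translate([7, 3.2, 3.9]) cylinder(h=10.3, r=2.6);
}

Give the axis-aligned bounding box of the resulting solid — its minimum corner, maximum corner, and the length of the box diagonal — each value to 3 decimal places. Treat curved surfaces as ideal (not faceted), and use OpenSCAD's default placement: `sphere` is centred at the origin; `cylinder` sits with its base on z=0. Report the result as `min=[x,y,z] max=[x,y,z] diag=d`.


min=[3.100,-0.700,2.600] max=[10.900,7.100,15.500] diag=16.973

A = translate([7, 3.2, 3.9]) cylinder(h=10.3, r=2.6) → bbox [4.4,0.6,3.9] .. [9.6,5.8,14.2]
B = sphere(r=1.3) → bbox [-1.3,-1.3,-1.3] .. [1.3,1.3,1.3]
lo = A.lo+B.lo = [4.4-1.3, 0.6-1.3, 3.9-1.3] = [3.100,-0.700,2.600]
hi = A.hi+B.hi = [9.6+1.3, 5.8+1.3, 14.2+1.3] = [10.900,7.100,15.500]
diag = √(7.8²+7.8²+12.9²) = √288.09 = 16.973


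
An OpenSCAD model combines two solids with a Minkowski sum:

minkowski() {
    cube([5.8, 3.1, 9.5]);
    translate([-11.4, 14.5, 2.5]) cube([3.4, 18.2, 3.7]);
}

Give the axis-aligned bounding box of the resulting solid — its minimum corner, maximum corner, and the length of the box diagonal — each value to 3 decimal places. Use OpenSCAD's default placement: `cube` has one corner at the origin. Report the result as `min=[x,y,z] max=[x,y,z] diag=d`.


A = translate([-11.4, 14.5, 2.5]) cube([3.4, 18.2, 3.7]) → bbox [-11.4,14.5,2.5] .. [-8,32.7,6.2]
B = cube([5.8, 3.1, 9.5]) → bbox [0,0,0] .. [5.8,3.1,9.5]
lo = A.lo+B.lo = [-11.4+0, 14.5+0, 2.5+0] = [-11.400,14.500,2.500]
hi = A.hi+B.hi = [-8+5.8, 32.7+3.1, 6.2+9.5] = [-2.200,35.800,15.700]
diag = √(9.2²+21.3²+13.2²) = √712.57 = 26.694

min=[-11.400,14.500,2.500] max=[-2.200,35.800,15.700] diag=26.694


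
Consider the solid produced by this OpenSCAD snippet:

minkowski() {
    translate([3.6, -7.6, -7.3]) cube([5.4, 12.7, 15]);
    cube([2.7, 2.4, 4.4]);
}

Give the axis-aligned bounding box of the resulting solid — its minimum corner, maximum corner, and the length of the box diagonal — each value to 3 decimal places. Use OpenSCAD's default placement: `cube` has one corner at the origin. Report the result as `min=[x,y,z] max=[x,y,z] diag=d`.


min=[3.600,-7.600,-7.300] max=[11.700,7.500,12.100] diag=25.884

A = translate([3.6, -7.6, -7.3]) cube([5.4, 12.7, 15]) → bbox [3.6,-7.6,-7.3] .. [9,5.1,7.7]
B = cube([2.7, 2.4, 4.4]) → bbox [0,0,0] .. [2.7,2.4,4.4]
lo = A.lo+B.lo = [3.6+0, -7.6+0, -7.3+0] = [3.600,-7.600,-7.300]
hi = A.hi+B.hi = [9+2.7, 5.1+2.4, 7.7+4.4] = [11.700,7.500,12.100]
diag = √(8.1²+15.1²+19.4²) = √669.98 = 25.884


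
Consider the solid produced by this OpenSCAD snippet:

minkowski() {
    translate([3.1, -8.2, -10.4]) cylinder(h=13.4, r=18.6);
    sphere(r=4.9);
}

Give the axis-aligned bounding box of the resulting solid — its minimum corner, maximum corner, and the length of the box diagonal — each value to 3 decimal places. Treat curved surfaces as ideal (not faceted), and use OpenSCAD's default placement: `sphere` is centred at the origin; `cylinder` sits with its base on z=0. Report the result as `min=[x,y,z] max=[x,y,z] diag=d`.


A = translate([3.1, -8.2, -10.4]) cylinder(h=13.4, r=18.6) → bbox [-15.5,-26.8,-10.4] .. [21.7,10.4,3]
B = sphere(r=4.9) → bbox [-4.9,-4.9,-4.9] .. [4.9,4.9,4.9]
lo = A.lo+B.lo = [-15.5-4.9, -26.8-4.9, -10.4-4.9] = [-20.400,-31.700,-15.300]
hi = A.hi+B.hi = [21.7+4.9, 10.4+4.9, 3+4.9] = [26.600,15.300,7.900]
diag = √(47²+47²+23.2²) = √4956.24 = 70.401

min=[-20.400,-31.700,-15.300] max=[26.600,15.300,7.900] diag=70.401


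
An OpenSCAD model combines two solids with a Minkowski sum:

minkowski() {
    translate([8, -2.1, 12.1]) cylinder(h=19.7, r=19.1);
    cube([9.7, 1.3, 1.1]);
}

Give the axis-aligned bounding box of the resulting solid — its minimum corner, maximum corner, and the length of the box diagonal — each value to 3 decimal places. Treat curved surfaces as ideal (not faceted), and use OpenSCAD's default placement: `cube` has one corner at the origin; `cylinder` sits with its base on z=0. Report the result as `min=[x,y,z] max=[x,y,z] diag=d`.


A = translate([8, -2.1, 12.1]) cylinder(h=19.7, r=19.1) → bbox [-11.1,-21.2,12.1] .. [27.1,17,31.8]
B = cube([9.7, 1.3, 1.1]) → bbox [0,0,0] .. [9.7,1.3,1.1]
lo = A.lo+B.lo = [-11.1+0, -21.2+0, 12.1+0] = [-11.100,-21.200,12.100]
hi = A.hi+B.hi = [27.1+9.7, 17+1.3, 31.8+1.1] = [36.800,18.300,32.900]
diag = √(47.9²+39.5²+20.8²) = √4287.3 = 65.477

min=[-11.100,-21.200,12.100] max=[36.800,18.300,32.900] diag=65.477


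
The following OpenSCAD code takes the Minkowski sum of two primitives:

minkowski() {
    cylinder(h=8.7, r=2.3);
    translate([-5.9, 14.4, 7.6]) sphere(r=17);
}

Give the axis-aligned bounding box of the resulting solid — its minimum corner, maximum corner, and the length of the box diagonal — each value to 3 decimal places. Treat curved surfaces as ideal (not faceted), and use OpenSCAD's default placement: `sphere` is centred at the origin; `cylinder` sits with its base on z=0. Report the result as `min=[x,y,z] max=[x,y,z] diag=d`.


min=[-25.200,-4.900,-9.400] max=[13.400,33.700,33.300] diag=69.305

A = translate([-5.9, 14.4, 7.6]) sphere(r=17) → bbox [-22.9,-2.6,-9.4] .. [11.1,31.4,24.6]
B = cylinder(h=8.7, r=2.3) → bbox [-2.3,-2.3,0] .. [2.3,2.3,8.7]
lo = A.lo+B.lo = [-22.9-2.3, -2.6-2.3, -9.4+0] = [-25.200,-4.900,-9.400]
hi = A.hi+B.hi = [11.1+2.3, 31.4+2.3, 24.6+8.7] = [13.400,33.700,33.300]
diag = √(38.6²+38.6²+42.7²) = √4803.21 = 69.305


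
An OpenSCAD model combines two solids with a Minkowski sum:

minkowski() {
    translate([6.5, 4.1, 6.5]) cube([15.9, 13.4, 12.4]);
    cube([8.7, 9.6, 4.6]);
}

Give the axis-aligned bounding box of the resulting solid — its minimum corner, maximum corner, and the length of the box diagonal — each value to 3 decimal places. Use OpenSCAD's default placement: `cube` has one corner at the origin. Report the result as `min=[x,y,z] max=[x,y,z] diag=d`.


min=[6.500,4.100,6.500] max=[31.100,27.100,23.500] diag=37.725

A = translate([6.5, 4.1, 6.5]) cube([15.9, 13.4, 12.4]) → bbox [6.5,4.1,6.5] .. [22.4,17.5,18.9]
B = cube([8.7, 9.6, 4.6]) → bbox [0,0,0] .. [8.7,9.6,4.6]
lo = A.lo+B.lo = [6.5+0, 4.1+0, 6.5+0] = [6.500,4.100,6.500]
hi = A.hi+B.hi = [22.4+8.7, 17.5+9.6, 18.9+4.6] = [31.100,27.100,23.500]
diag = √(24.6²+23²+17²) = √1423.16 = 37.725


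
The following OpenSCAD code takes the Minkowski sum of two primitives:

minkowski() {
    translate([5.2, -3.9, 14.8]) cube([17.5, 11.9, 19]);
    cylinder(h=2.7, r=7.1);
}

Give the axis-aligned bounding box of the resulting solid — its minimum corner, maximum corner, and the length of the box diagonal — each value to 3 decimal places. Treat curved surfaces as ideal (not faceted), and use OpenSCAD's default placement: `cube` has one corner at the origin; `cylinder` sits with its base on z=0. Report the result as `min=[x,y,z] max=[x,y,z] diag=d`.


A = translate([5.2, -3.9, 14.8]) cube([17.5, 11.9, 19]) → bbox [5.2,-3.9,14.8] .. [22.7,8,33.8]
B = cylinder(h=2.7, r=7.1) → bbox [-7.1,-7.1,0] .. [7.1,7.1,2.7]
lo = A.lo+B.lo = [5.2-7.1, -3.9-7.1, 14.8+0] = [-1.900,-11.000,14.800]
hi = A.hi+B.hi = [22.7+7.1, 8+7.1, 33.8+2.7] = [29.800,15.100,36.500]
diag = √(31.7²+26.1²+21.7²) = √2156.99 = 46.443

min=[-1.900,-11.000,14.800] max=[29.800,15.100,36.500] diag=46.443


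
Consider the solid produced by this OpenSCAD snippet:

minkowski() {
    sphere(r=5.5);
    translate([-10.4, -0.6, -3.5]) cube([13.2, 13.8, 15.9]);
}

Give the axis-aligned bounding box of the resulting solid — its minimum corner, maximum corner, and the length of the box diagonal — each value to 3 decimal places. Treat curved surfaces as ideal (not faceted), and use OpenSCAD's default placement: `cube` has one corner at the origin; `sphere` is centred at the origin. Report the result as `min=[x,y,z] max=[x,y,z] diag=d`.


A = translate([-10.4, -0.6, -3.5]) cube([13.2, 13.8, 15.9]) → bbox [-10.4,-0.6,-3.5] .. [2.8,13.2,12.4]
B = sphere(r=5.5) → bbox [-5.5,-5.5,-5.5] .. [5.5,5.5,5.5]
lo = A.lo+B.lo = [-10.4-5.5, -0.6-5.5, -3.5-5.5] = [-15.900,-6.100,-9.000]
hi = A.hi+B.hi = [2.8+5.5, 13.2+5.5, 12.4+5.5] = [8.300,18.700,17.900]
diag = √(24.2²+24.8²+26.9²) = √1924.29 = 43.867

min=[-15.900,-6.100,-9.000] max=[8.300,18.700,17.900] diag=43.867


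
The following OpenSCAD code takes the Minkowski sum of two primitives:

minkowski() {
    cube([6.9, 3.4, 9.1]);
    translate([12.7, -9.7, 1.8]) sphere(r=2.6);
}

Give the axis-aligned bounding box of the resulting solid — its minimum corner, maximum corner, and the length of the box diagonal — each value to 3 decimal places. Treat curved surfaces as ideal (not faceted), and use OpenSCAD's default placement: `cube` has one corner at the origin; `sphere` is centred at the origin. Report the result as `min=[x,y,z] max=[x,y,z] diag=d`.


min=[10.100,-12.300,-0.800] max=[22.200,-3.700,13.500] diag=20.612

A = translate([12.7, -9.7, 1.8]) sphere(r=2.6) → bbox [10.1,-12.3,-0.8] .. [15.3,-7.1,4.4]
B = cube([6.9, 3.4, 9.1]) → bbox [0,0,0] .. [6.9,3.4,9.1]
lo = A.lo+B.lo = [10.1+0, -12.3+0, -0.8+0] = [10.100,-12.300,-0.800]
hi = A.hi+B.hi = [15.3+6.9, -7.1+3.4, 4.4+9.1] = [22.200,-3.700,13.500]
diag = √(12.1²+8.6²+14.3²) = √424.86 = 20.612


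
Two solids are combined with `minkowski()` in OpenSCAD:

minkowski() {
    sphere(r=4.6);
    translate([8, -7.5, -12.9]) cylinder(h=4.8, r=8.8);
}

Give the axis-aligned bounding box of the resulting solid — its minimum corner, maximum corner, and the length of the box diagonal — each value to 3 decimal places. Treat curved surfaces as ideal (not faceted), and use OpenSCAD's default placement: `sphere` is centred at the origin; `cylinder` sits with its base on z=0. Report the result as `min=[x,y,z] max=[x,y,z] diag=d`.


min=[-5.400,-20.900,-17.500] max=[21.400,5.900,-3.500] diag=40.404

A = translate([8, -7.5, -12.9]) cylinder(h=4.8, r=8.8) → bbox [-0.8,-16.3,-12.9] .. [16.8,1.3,-8.1]
B = sphere(r=4.6) → bbox [-4.6,-4.6,-4.6] .. [4.6,4.6,4.6]
lo = A.lo+B.lo = [-0.8-4.6, -16.3-4.6, -12.9-4.6] = [-5.400,-20.900,-17.500]
hi = A.hi+B.hi = [16.8+4.6, 1.3+4.6, -8.1+4.6] = [21.400,5.900,-3.500]
diag = √(26.8²+26.8²+14²) = √1632.48 = 40.404


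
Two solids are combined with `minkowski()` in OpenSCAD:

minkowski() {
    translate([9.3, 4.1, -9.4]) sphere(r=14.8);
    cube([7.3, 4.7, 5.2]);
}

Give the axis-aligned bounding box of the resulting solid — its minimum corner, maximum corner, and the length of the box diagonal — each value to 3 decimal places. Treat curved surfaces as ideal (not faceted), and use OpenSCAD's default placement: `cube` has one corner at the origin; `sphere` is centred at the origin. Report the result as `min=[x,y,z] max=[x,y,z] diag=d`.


A = translate([9.3, 4.1, -9.4]) sphere(r=14.8) → bbox [-5.5,-10.7,-24.2] .. [24.1,18.9,5.4]
B = cube([7.3, 4.7, 5.2]) → bbox [0,0,0] .. [7.3,4.7,5.2]
lo = A.lo+B.lo = [-5.5+0, -10.7+0, -24.2+0] = [-5.500,-10.700,-24.200]
hi = A.hi+B.hi = [24.1+7.3, 18.9+4.7, 5.4+5.2] = [31.400,23.600,10.600]
diag = √(36.9²+34.3²+34.8²) = √3749.14 = 61.230

min=[-5.500,-10.700,-24.200] max=[31.400,23.600,10.600] diag=61.230


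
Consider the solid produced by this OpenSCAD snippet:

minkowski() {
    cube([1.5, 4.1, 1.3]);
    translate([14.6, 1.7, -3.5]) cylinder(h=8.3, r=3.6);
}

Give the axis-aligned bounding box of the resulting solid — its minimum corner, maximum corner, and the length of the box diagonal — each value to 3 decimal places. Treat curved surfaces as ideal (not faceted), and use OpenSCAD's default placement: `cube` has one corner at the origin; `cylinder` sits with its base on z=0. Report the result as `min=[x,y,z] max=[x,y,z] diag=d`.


min=[11.000,-1.900,-3.500] max=[19.700,9.400,6.100] diag=17.191

A = translate([14.6, 1.7, -3.5]) cylinder(h=8.3, r=3.6) → bbox [11,-1.9,-3.5] .. [18.2,5.3,4.8]
B = cube([1.5, 4.1, 1.3]) → bbox [0,0,0] .. [1.5,4.1,1.3]
lo = A.lo+B.lo = [11+0, -1.9+0, -3.5+0] = [11.000,-1.900,-3.500]
hi = A.hi+B.hi = [18.2+1.5, 5.3+4.1, 4.8+1.3] = [19.700,9.400,6.100]
diag = √(8.7²+11.3²+9.6²) = √295.54 = 17.191


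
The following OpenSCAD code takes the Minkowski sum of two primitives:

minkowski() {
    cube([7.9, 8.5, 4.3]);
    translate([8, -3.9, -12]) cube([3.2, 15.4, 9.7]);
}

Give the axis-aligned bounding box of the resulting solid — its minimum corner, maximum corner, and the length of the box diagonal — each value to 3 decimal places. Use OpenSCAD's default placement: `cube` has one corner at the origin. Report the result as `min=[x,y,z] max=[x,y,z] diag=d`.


min=[8.000,-3.900,-12.000] max=[19.100,20.000,2.000] diag=29.840

A = translate([8, -3.9, -12]) cube([3.2, 15.4, 9.7]) → bbox [8,-3.9,-12] .. [11.2,11.5,-2.3]
B = cube([7.9, 8.5, 4.3]) → bbox [0,0,0] .. [7.9,8.5,4.3]
lo = A.lo+B.lo = [8+0, -3.9+0, -12+0] = [8.000,-3.900,-12.000]
hi = A.hi+B.hi = [11.2+7.9, 11.5+8.5, -2.3+4.3] = [19.100,20.000,2.000]
diag = √(11.1²+23.9²+14²) = √890.42 = 29.840


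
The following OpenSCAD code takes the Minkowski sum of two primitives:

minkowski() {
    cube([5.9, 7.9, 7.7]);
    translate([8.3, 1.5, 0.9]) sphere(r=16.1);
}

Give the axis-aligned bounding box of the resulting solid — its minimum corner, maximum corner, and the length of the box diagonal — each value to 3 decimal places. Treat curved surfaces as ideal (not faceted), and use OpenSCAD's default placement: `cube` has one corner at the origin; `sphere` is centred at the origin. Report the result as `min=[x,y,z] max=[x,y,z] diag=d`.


A = translate([8.3, 1.5, 0.9]) sphere(r=16.1) → bbox [-7.8,-14.6,-15.2] .. [24.4,17.6,17]
B = cube([5.9, 7.9, 7.7]) → bbox [0,0,0] .. [5.9,7.9,7.7]
lo = A.lo+B.lo = [-7.8+0, -14.6+0, -15.2+0] = [-7.800,-14.600,-15.200]
hi = A.hi+B.hi = [24.4+5.9, 17.6+7.9, 17+7.7] = [30.300,25.500,24.700]
diag = √(38.1²+40.1²+39.9²) = √4651.63 = 68.203

min=[-7.800,-14.600,-15.200] max=[30.300,25.500,24.700] diag=68.203


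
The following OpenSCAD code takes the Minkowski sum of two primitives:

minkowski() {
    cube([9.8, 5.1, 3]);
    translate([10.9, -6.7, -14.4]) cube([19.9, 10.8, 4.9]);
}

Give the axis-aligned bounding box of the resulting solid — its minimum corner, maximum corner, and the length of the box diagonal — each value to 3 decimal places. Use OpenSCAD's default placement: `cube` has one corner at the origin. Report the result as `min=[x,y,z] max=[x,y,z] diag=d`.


A = translate([10.9, -6.7, -14.4]) cube([19.9, 10.8, 4.9]) → bbox [10.9,-6.7,-14.4] .. [30.8,4.1,-9.5]
B = cube([9.8, 5.1, 3]) → bbox [0,0,0] .. [9.8,5.1,3]
lo = A.lo+B.lo = [10.9+0, -6.7+0, -14.4+0] = [10.900,-6.700,-14.400]
hi = A.hi+B.hi = [30.8+9.8, 4.1+5.1, -9.5+3] = [40.600,9.200,-6.500]
diag = √(29.7²+15.9²+7.9²) = √1197.31 = 34.602

min=[10.900,-6.700,-14.400] max=[40.600,9.200,-6.500] diag=34.602


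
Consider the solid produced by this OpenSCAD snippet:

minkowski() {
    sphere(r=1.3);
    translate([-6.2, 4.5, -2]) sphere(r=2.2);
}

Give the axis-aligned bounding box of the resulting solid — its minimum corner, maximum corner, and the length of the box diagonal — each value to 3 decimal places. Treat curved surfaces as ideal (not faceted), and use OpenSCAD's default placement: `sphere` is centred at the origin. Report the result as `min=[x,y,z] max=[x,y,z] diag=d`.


min=[-9.700,1.000,-5.500] max=[-2.700,8.000,1.500] diag=12.124

A = translate([-6.2, 4.5, -2]) sphere(r=2.2) → bbox [-8.4,2.3,-4.2] .. [-4,6.7,0.2]
B = sphere(r=1.3) → bbox [-1.3,-1.3,-1.3] .. [1.3,1.3,1.3]
lo = A.lo+B.lo = [-8.4-1.3, 2.3-1.3, -4.2-1.3] = [-9.700,1.000,-5.500]
hi = A.hi+B.hi = [-4+1.3, 6.7+1.3, 0.2+1.3] = [-2.700,8.000,1.500]
diag = √(7²+7²+7²) = √147 = 12.124


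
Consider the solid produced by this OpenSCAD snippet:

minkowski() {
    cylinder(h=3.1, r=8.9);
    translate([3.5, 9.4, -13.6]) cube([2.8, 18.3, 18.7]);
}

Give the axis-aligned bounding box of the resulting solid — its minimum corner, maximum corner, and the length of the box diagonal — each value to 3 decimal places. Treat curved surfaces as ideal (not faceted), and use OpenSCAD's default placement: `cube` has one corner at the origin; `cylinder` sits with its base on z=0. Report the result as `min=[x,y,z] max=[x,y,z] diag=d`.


min=[-5.400,0.500,-13.600] max=[15.200,36.600,8.200] diag=46.934

A = translate([3.5, 9.4, -13.6]) cube([2.8, 18.3, 18.7]) → bbox [3.5,9.4,-13.6] .. [6.3,27.7,5.1]
B = cylinder(h=3.1, r=8.9) → bbox [-8.9,-8.9,0] .. [8.9,8.9,3.1]
lo = A.lo+B.lo = [3.5-8.9, 9.4-8.9, -13.6+0] = [-5.400,0.500,-13.600]
hi = A.hi+B.hi = [6.3+8.9, 27.7+8.9, 5.1+3.1] = [15.200,36.600,8.200]
diag = √(20.6²+36.1²+21.8²) = √2202.81 = 46.934


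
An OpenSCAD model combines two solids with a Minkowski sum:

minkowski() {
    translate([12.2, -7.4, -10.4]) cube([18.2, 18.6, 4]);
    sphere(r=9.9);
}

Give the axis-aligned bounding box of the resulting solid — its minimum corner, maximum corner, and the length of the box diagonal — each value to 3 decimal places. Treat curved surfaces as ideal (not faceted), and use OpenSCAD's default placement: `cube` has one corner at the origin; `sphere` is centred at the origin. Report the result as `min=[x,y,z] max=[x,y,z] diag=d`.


A = translate([12.2, -7.4, -10.4]) cube([18.2, 18.6, 4]) → bbox [12.2,-7.4,-10.4] .. [30.4,11.2,-6.4]
B = sphere(r=9.9) → bbox [-9.9,-9.9,-9.9] .. [9.9,9.9,9.9]
lo = A.lo+B.lo = [12.2-9.9, -7.4-9.9, -10.4-9.9] = [2.300,-17.300,-20.300]
hi = A.hi+B.hi = [30.4+9.9, 11.2+9.9, -6.4+9.9] = [40.300,21.100,3.500]
diag = √(38²+38.4²+23.8²) = √3485 = 59.034

min=[2.300,-17.300,-20.300] max=[40.300,21.100,3.500] diag=59.034


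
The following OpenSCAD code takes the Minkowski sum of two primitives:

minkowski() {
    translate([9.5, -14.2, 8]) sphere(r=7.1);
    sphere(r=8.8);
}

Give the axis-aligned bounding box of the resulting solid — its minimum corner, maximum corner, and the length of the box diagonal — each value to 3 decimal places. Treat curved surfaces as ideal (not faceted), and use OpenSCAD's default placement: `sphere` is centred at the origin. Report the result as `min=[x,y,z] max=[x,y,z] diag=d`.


A = translate([9.5, -14.2, 8]) sphere(r=7.1) → bbox [2.4,-21.3,0.9] .. [16.6,-7.1,15.1]
B = sphere(r=8.8) → bbox [-8.8,-8.8,-8.8] .. [8.8,8.8,8.8]
lo = A.lo+B.lo = [2.4-8.8, -21.3-8.8, 0.9-8.8] = [-6.400,-30.100,-7.900]
hi = A.hi+B.hi = [16.6+8.8, -7.1+8.8, 15.1+8.8] = [25.400,1.700,23.900]
diag = √(31.8²+31.8²+31.8²) = √3033.72 = 55.079

min=[-6.400,-30.100,-7.900] max=[25.400,1.700,23.900] diag=55.079


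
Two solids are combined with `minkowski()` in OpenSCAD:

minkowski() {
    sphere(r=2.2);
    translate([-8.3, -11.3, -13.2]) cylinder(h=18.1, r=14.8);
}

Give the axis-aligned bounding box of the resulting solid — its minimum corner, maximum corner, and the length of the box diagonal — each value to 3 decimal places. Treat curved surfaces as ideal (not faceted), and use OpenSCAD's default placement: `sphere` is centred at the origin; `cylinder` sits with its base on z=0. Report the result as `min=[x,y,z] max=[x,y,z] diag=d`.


A = translate([-8.3, -11.3, -13.2]) cylinder(h=18.1, r=14.8) → bbox [-23.1,-26.1,-13.2] .. [6.5,3.5,4.9]
B = sphere(r=2.2) → bbox [-2.2,-2.2,-2.2] .. [2.2,2.2,2.2]
lo = A.lo+B.lo = [-23.1-2.2, -26.1-2.2, -13.2-2.2] = [-25.300,-28.300,-15.400]
hi = A.hi+B.hi = [6.5+2.2, 3.5+2.2, 4.9+2.2] = [8.700,5.700,7.100]
diag = √(34²+34²+22.5²) = √2818.25 = 53.087

min=[-25.300,-28.300,-15.400] max=[8.700,5.700,7.100] diag=53.087


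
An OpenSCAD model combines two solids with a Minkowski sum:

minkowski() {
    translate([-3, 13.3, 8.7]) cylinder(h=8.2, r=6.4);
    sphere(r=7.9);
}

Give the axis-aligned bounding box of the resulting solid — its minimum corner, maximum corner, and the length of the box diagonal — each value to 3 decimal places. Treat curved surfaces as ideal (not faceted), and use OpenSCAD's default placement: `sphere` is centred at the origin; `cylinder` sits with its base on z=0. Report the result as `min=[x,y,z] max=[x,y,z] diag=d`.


A = translate([-3, 13.3, 8.7]) cylinder(h=8.2, r=6.4) → bbox [-9.4,6.9,8.7] .. [3.4,19.7,16.9]
B = sphere(r=7.9) → bbox [-7.9,-7.9,-7.9] .. [7.9,7.9,7.9]
lo = A.lo+B.lo = [-9.4-7.9, 6.9-7.9, 8.7-7.9] = [-17.300,-1.000,0.800]
hi = A.hi+B.hi = [3.4+7.9, 19.7+7.9, 16.9+7.9] = [11.300,27.600,24.800]
diag = √(28.6²+28.6²+24²) = √2211.92 = 47.031

min=[-17.300,-1.000,0.800] max=[11.300,27.600,24.800] diag=47.031


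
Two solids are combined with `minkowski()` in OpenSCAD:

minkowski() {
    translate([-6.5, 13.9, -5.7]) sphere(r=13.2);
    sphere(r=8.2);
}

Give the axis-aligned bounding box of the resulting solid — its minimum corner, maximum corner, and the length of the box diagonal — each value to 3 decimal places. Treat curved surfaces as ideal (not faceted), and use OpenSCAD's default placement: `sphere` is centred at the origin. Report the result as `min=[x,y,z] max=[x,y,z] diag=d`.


min=[-27.900,-7.500,-27.100] max=[14.900,35.300,15.700] diag=74.132

A = translate([-6.5, 13.9, -5.7]) sphere(r=13.2) → bbox [-19.7,0.7,-18.9] .. [6.7,27.1,7.5]
B = sphere(r=8.2) → bbox [-8.2,-8.2,-8.2] .. [8.2,8.2,8.2]
lo = A.lo+B.lo = [-19.7-8.2, 0.7-8.2, -18.9-8.2] = [-27.900,-7.500,-27.100]
hi = A.hi+B.hi = [6.7+8.2, 27.1+8.2, 7.5+8.2] = [14.900,35.300,15.700]
diag = √(42.8²+42.8²+42.8²) = √5495.52 = 74.132
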